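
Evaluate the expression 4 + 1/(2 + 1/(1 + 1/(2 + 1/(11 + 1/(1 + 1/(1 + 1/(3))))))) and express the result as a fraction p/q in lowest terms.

2926/669

a_0 = 4: 4/1
a_1 = 2: 9/2
a_2 = 1: 13/3
a_3 = 2: 35/8
a_4 = 11: 398/91
a_5 = 1: 433/99
a_6 = 1: 831/190
a_7 = 3: 2926/669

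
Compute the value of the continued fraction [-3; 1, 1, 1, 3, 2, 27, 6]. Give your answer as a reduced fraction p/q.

Start with 6.
27 + 1/(6/1) = 27 + 1/6 = 163/6
2 + 1/(163/6) = 2 + 6/163 = 332/163
3 + 1/(332/163) = 3 + 163/332 = 1159/332
1 + 1/(1159/332) = 1 + 332/1159 = 1491/1159
1 + 1/(1491/1159) = 1 + 1159/1491 = 2650/1491
1 + 1/(2650/1491) = 1 + 1491/2650 = 4141/2650
-3 + 1/(4141/2650) = -3 + 2650/4141 = -9773/4141

-9773/4141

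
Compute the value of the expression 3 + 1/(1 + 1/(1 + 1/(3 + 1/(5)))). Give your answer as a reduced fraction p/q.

132/37

Compute successive convergents:
a_0 = 3: 3/1
a_1 = 1: 4/1
a_2 = 1: 7/2
a_3 = 3: 25/7
a_4 = 5: 132/37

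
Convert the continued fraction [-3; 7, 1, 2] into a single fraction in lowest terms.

a_0 = -3: -3/1
a_1 = 7: -20/7
a_2 = 1: -23/8
a_3 = 2: -66/23

-66/23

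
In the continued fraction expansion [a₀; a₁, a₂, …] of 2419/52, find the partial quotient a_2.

Repeatedly divide and take the remainder:
2419 ÷ 52 → quotient 46, remainder 27
52 ÷ 27 → quotient 1, remainder 25
27 ÷ 25 → quotient 1, remainder 2

1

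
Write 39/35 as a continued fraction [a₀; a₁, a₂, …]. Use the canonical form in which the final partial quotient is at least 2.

[1; 8, 1, 3]

39 ÷ 35 → quotient 1, remainder 4
35 ÷ 4 → quotient 8, remainder 3
4 ÷ 3 → quotient 1, remainder 1
3 ÷ 1 → quotient 3, remainder 0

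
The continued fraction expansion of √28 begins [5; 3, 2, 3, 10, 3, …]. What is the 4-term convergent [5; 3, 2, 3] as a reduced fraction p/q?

Compute successive convergents:
a_0 = 5: 5/1
a_1 = 3: 16/3
a_2 = 2: 37/7
a_3 = 3: 127/24

127/24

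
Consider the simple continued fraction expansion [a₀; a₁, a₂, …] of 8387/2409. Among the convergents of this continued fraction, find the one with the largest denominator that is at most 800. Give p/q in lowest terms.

2733/785

List convergents until the denominator exceeds the bound:
a_0 = 3: 3/1  (≤ bound)
a_1 = 2: 7/2  (≤ bound)
a_2 = 13: 94/27  (≤ bound)
a_3 = 29: 2733/785  (≤ bound)
a_4 = 1: 2827/812  (> 800, stop)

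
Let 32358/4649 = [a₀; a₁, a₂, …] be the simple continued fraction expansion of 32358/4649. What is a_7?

3

32358 ÷ 4649 → quotient 6, remainder 4464
4649 ÷ 4464 → quotient 1, remainder 185
4464 ÷ 185 → quotient 24, remainder 24
185 ÷ 24 → quotient 7, remainder 17
24 ÷ 17 → quotient 1, remainder 7
17 ÷ 7 → quotient 2, remainder 3
7 ÷ 3 → quotient 2, remainder 1
3 ÷ 1 → quotient 3, remainder 0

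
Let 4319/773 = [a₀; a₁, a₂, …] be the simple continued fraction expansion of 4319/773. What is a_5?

Repeatedly divide and take the remainder:
4319 ÷ 773 → quotient 5, remainder 454
773 ÷ 454 → quotient 1, remainder 319
454 ÷ 319 → quotient 1, remainder 135
319 ÷ 135 → quotient 2, remainder 49
135 ÷ 49 → quotient 2, remainder 37
49 ÷ 37 → quotient 1, remainder 12

1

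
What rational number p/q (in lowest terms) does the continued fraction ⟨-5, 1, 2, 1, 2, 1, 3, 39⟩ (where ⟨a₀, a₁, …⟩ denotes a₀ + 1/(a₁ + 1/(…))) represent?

Use the convergent recurrence hₖ = aₖ·hₖ₋₁ + hₖ₋₂ (and likewise for the denominators kₖ):
a_0 = -5: -5/1
a_1 = 1: -4/1
a_2 = 2: -13/3
a_3 = 1: -17/4
a_4 = 2: -47/11
a_5 = 1: -64/15
a_6 = 3: -239/56
a_7 = 39: -9385/2199

-9385/2199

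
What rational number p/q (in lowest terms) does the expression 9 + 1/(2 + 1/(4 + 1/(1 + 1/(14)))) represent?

Use the convergent recurrence hₖ = aₖ·hₖ₋₁ + hₖ₋₂ (and likewise for the denominators kₖ):
a_0 = 9: 9/1
a_1 = 2: 19/2
a_2 = 4: 85/9
a_3 = 1: 104/11
a_4 = 14: 1541/163

1541/163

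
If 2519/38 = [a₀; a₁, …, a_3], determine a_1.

Apply division with remainder until the remainder is 0:
2519 = 66·38 + 11, so a_0 = 66
38 = 3·11 + 5, so a_1 = 3

3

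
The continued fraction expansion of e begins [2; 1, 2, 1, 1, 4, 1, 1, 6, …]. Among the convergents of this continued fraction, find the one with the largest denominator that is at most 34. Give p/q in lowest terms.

List convergents until the denominator exceeds the bound:
a_0 = 2: 2/1  (≤ bound)
a_1 = 1: 3/1  (≤ bound)
a_2 = 2: 8/3  (≤ bound)
a_3 = 1: 11/4  (≤ bound)
a_4 = 1: 19/7  (≤ bound)
a_5 = 4: 87/32  (≤ bound)
a_6 = 1: 106/39  (> 34, stop)

87/32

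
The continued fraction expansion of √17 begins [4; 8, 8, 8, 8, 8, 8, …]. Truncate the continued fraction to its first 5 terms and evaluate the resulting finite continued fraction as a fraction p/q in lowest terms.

17684/4289

Start with 8.
8 + 1/(8/1) = 8 + 1/8 = 65/8
8 + 1/(65/8) = 8 + 8/65 = 528/65
8 + 1/(528/65) = 8 + 65/528 = 4289/528
4 + 1/(4289/528) = 4 + 528/4289 = 17684/4289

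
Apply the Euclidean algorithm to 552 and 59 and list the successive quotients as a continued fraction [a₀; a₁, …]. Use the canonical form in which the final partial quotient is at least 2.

[9; 2, 1, 4, 4]

552 = 9·59 + 21, so a_0 = 9
59 = 2·21 + 17, so a_1 = 2
21 = 1·17 + 4, so a_2 = 1
17 = 4·4 + 1, so a_3 = 4
4 = 4·1 + 0, so a_4 = 4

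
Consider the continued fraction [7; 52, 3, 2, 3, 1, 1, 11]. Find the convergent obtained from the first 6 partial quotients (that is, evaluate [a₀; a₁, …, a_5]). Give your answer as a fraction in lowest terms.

11378/1621

Start with 1.
3 + 1/(1/1) = 3 + 1/1 = 4/1
2 + 1/(4/1) = 2 + 1/4 = 9/4
3 + 1/(9/4) = 3 + 4/9 = 31/9
52 + 1/(31/9) = 52 + 9/31 = 1621/31
7 + 1/(1621/31) = 7 + 31/1621 = 11378/1621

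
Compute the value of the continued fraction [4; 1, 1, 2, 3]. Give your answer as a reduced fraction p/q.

a_0 = 4: 4/1
a_1 = 1: 5/1
a_2 = 1: 9/2
a_3 = 2: 23/5
a_4 = 3: 78/17

78/17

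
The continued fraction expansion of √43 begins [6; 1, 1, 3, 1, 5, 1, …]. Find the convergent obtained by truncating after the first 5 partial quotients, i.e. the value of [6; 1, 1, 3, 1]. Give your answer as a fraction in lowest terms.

59/9

Collapse the nested fraction from the inside out:
Start with 1.
3 + 1/(1/1) = 3 + 1/1 = 4/1
1 + 1/(4/1) = 1 + 1/4 = 5/4
1 + 1/(5/4) = 1 + 4/5 = 9/5
6 + 1/(9/5) = 6 + 5/9 = 59/9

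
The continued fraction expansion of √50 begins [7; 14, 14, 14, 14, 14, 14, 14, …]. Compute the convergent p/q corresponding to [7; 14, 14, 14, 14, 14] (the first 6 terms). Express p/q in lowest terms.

a_0 = 7: 7/1
a_1 = 14: 99/14
a_2 = 14: 1393/197
a_3 = 14: 19601/2772
a_4 = 14: 275807/39005
a_5 = 14: 3880899/548842

3880899/548842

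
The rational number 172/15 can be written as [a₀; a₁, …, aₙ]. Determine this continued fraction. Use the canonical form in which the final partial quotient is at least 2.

[11; 2, 7]

172 = 11·15 + 7, so a_0 = 11
15 = 2·7 + 1, so a_1 = 2
7 = 7·1 + 0, so a_2 = 7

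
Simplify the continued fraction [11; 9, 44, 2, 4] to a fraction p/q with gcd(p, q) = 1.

Start with 4.
2 + 1/(4/1) = 2 + 1/4 = 9/4
44 + 1/(9/4) = 44 + 4/9 = 400/9
9 + 1/(400/9) = 9 + 9/400 = 3609/400
11 + 1/(3609/400) = 11 + 400/3609 = 40099/3609

40099/3609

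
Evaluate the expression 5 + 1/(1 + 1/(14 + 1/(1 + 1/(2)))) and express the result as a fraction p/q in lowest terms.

a_0 = 5: 5/1
a_1 = 1: 6/1
a_2 = 14: 89/15
a_3 = 1: 95/16
a_4 = 2: 279/47

279/47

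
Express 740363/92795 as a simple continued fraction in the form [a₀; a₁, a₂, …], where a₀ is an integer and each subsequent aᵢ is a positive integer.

[7; 1, 45, 2, 7, 8, 5, 3]

Run the Euclidean algorithm, recording each quotient:
740363 = 7·92795 + 90798, so a_0 = 7
92795 = 1·90798 + 1997, so a_1 = 1
90798 = 45·1997 + 933, so a_2 = 45
1997 = 2·933 + 131, so a_3 = 2
933 = 7·131 + 16, so a_4 = 7
131 = 8·16 + 3, so a_5 = 8
16 = 5·3 + 1, so a_6 = 5
3 = 3·1 + 0, so a_7 = 3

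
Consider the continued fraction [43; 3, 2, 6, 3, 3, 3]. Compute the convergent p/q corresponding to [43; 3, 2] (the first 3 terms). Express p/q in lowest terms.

Start with 2.
3 + 1/(2/1) = 3 + 1/2 = 7/2
43 + 1/(7/2) = 43 + 2/7 = 303/7

303/7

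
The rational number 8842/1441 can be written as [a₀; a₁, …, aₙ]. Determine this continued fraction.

Apply division with remainder until the remainder is 0:
8842 = 6·1441 + 196, so a_0 = 6
1441 = 7·196 + 69, so a_1 = 7
196 = 2·69 + 58, so a_2 = 2
69 = 1·58 + 11, so a_3 = 1
58 = 5·11 + 3, so a_4 = 5
11 = 3·3 + 2, so a_5 = 3
3 = 1·2 + 1, so a_6 = 1
2 = 2·1 + 0, so a_7 = 2

[6; 7, 2, 1, 5, 3, 1, 2]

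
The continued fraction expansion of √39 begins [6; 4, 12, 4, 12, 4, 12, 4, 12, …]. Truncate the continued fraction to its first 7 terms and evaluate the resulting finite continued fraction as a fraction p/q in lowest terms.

Work from the innermost term outward:
Start with 12.
4 + 1/(12/1) = 4 + 1/12 = 49/12
12 + 1/(49/12) = 12 + 12/49 = 600/49
4 + 1/(600/49) = 4 + 49/600 = 2449/600
12 + 1/(2449/600) = 12 + 600/2449 = 29988/2449
4 + 1/(29988/2449) = 4 + 2449/29988 = 122401/29988
6 + 1/(122401/29988) = 6 + 29988/122401 = 764394/122401

764394/122401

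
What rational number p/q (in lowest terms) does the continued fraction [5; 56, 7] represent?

Collapse the nested fraction from the inside out:
Start with 7.
56 + 1/(7/1) = 56 + 1/7 = 393/7
5 + 1/(393/7) = 5 + 7/393 = 1972/393

1972/393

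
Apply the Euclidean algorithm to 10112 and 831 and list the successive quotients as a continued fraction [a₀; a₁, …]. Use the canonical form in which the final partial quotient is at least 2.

[12; 5, 1, 14, 1, 1, 4]

⌊10112/831⌋ = 12, remainder 140
⌊831/140⌋ = 5, remainder 131
⌊140/131⌋ = 1, remainder 9
⌊131/9⌋ = 14, remainder 5
⌊9/5⌋ = 1, remainder 4
⌊5/4⌋ = 1, remainder 1
⌊4/1⌋ = 4, remainder 0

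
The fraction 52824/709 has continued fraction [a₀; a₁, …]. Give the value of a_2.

52824 ÷ 709 → quotient 74, remainder 358
709 ÷ 358 → quotient 1, remainder 351
358 ÷ 351 → quotient 1, remainder 7

1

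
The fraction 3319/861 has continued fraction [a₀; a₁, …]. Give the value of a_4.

7

3319 ÷ 861 → quotient 3, remainder 736
861 ÷ 736 → quotient 1, remainder 125
736 ÷ 125 → quotient 5, remainder 111
125 ÷ 111 → quotient 1, remainder 14
111 ÷ 14 → quotient 7, remainder 13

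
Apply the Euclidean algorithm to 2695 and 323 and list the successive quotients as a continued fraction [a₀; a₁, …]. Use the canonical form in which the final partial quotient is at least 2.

⌊2695/323⌋ = 8, remainder 111
⌊323/111⌋ = 2, remainder 101
⌊111/101⌋ = 1, remainder 10
⌊101/10⌋ = 10, remainder 1
⌊10/1⌋ = 10, remainder 0

[8; 2, 1, 10, 10]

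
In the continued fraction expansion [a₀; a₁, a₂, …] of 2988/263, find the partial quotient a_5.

Repeatedly divide and take the remainder:
2988 = 11·263 + 95, so a_0 = 11
263 = 2·95 + 73, so a_1 = 2
95 = 1·73 + 22, so a_2 = 1
73 = 3·22 + 7, so a_3 = 3
22 = 3·7 + 1, so a_4 = 3
7 = 7·1 + 0, so a_5 = 7

7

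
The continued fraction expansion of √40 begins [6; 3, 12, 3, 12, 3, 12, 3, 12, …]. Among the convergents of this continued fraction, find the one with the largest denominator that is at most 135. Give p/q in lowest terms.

721/114

a_0 = 6: 6/1  (≤ bound)
a_1 = 3: 19/3  (≤ bound)
a_2 = 12: 234/37  (≤ bound)
a_3 = 3: 721/114  (≤ bound)
a_4 = 12: 8886/1405  (> 135, stop)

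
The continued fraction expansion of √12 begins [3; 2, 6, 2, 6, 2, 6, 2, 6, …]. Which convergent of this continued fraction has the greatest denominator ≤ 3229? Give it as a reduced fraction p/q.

a_0 = 3: 3/1  (≤ bound)
a_1 = 2: 7/2  (≤ bound)
a_2 = 6: 45/13  (≤ bound)
a_3 = 2: 97/28  (≤ bound)
a_4 = 6: 627/181  (≤ bound)
a_5 = 2: 1351/390  (≤ bound)
a_6 = 6: 8733/2521  (≤ bound)
a_7 = 2: 18817/5432  (> 3229, stop)

8733/2521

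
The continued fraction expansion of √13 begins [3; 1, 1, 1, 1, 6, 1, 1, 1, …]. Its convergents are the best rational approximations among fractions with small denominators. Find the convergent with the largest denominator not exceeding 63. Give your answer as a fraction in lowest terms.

List convergents until the denominator exceeds the bound:
a_0 = 3: 3/1  (≤ bound)
a_1 = 1: 4/1  (≤ bound)
a_2 = 1: 7/2  (≤ bound)
a_3 = 1: 11/3  (≤ bound)
a_4 = 1: 18/5  (≤ bound)
a_5 = 6: 119/33  (≤ bound)
a_6 = 1: 137/38  (≤ bound)
a_7 = 1: 256/71  (> 63, stop)

137/38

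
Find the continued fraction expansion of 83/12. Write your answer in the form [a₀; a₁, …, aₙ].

[6; 1, 11]

83 = 6·12 + 11, so a_0 = 6
12 = 1·11 + 1, so a_1 = 1
11 = 11·1 + 0, so a_2 = 11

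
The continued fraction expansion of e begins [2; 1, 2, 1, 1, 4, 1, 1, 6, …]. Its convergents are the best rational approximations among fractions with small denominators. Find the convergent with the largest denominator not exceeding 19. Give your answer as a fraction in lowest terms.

a_0 = 2: 2/1  (≤ bound)
a_1 = 1: 3/1  (≤ bound)
a_2 = 2: 8/3  (≤ bound)
a_3 = 1: 11/4  (≤ bound)
a_4 = 1: 19/7  (≤ bound)
a_5 = 4: 87/32  (> 19, stop)

19/7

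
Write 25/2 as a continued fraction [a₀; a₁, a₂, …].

[12; 2]

Repeatedly divide and take the remainder:
25 = 12·2 + 1, so a_0 = 12
2 = 2·1 + 0, so a_1 = 2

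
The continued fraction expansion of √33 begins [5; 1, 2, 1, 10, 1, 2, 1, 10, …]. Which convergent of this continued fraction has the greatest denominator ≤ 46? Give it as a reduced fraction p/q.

a_0 = 5: 5/1  (≤ bound)
a_1 = 1: 6/1  (≤ bound)
a_2 = 2: 17/3  (≤ bound)
a_3 = 1: 23/4  (≤ bound)
a_4 = 10: 247/43  (≤ bound)
a_5 = 1: 270/47  (> 46, stop)

247/43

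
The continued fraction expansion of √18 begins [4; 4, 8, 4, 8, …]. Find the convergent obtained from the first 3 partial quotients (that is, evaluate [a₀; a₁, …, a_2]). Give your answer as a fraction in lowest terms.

Build up convergents one term at a time:
a_0 = 4: 4/1
a_1 = 4: 17/4
a_2 = 8: 140/33

140/33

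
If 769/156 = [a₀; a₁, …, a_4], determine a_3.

Run the Euclidean algorithm, recording each quotient:
⌊769/156⌋ = 4, remainder 145
⌊156/145⌋ = 1, remainder 11
⌊145/11⌋ = 13, remainder 2
⌊11/2⌋ = 5, remainder 1

5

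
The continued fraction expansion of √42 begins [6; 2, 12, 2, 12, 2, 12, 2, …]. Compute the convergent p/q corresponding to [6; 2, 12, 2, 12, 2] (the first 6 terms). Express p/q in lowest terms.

8749/1350

Use the convergent recurrence hₖ = aₖ·hₖ₋₁ + hₖ₋₂ (and likewise for the denominators kₖ):
a_0 = 6: 6/1
a_1 = 2: 13/2
a_2 = 12: 162/25
a_3 = 2: 337/52
a_4 = 12: 4206/649
a_5 = 2: 8749/1350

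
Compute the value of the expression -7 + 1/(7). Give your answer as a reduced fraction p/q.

-48/7

a_0 = -7: -7/1
a_1 = 7: -48/7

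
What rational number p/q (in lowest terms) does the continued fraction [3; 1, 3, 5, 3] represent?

a_0 = 3: 3/1
a_1 = 1: 4/1
a_2 = 3: 15/4
a_3 = 5: 79/21
a_4 = 3: 252/67

252/67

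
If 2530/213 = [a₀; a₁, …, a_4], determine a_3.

5

⌊2530/213⌋ = 11, remainder 187
⌊213/187⌋ = 1, remainder 26
⌊187/26⌋ = 7, remainder 5
⌊26/5⌋ = 5, remainder 1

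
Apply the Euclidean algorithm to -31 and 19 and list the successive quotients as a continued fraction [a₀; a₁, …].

[-2; 2, 1, 2, 2]

-31 ÷ 19 → quotient -2, remainder 7
19 ÷ 7 → quotient 2, remainder 5
7 ÷ 5 → quotient 1, remainder 2
5 ÷ 2 → quotient 2, remainder 1
2 ÷ 1 → quotient 2, remainder 0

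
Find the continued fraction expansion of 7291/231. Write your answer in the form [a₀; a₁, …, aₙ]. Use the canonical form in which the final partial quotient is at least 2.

Repeatedly divide and take the remainder:
7291 ÷ 231 → quotient 31, remainder 130
231 ÷ 130 → quotient 1, remainder 101
130 ÷ 101 → quotient 1, remainder 29
101 ÷ 29 → quotient 3, remainder 14
29 ÷ 14 → quotient 2, remainder 1
14 ÷ 1 → quotient 14, remainder 0

[31; 1, 1, 3, 2, 14]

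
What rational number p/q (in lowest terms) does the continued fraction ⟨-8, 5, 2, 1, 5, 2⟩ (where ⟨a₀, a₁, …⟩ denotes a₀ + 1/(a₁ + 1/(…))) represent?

Start with 2.
5 + 1/(2/1) = 5 + 1/2 = 11/2
1 + 1/(11/2) = 1 + 2/11 = 13/11
2 + 1/(13/11) = 2 + 11/13 = 37/13
5 + 1/(37/13) = 5 + 13/37 = 198/37
-8 + 1/(198/37) = -8 + 37/198 = -1547/198

-1547/198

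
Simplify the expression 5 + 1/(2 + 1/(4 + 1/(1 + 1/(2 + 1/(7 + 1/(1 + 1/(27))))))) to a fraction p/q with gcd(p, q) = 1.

39367/7221

Compute successive convergents:
a_0 = 5: 5/1
a_1 = 2: 11/2
a_2 = 4: 49/9
a_3 = 1: 60/11
a_4 = 2: 169/31
a_5 = 7: 1243/228
a_6 = 1: 1412/259
a_7 = 27: 39367/7221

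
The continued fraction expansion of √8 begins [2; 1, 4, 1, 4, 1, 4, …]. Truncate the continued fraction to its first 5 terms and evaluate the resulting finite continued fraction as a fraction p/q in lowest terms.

82/29

Start with 4.
1 + 1/(4/1) = 1 + 1/4 = 5/4
4 + 1/(5/4) = 4 + 4/5 = 24/5
1 + 1/(24/5) = 1 + 5/24 = 29/24
2 + 1/(29/24) = 2 + 24/29 = 82/29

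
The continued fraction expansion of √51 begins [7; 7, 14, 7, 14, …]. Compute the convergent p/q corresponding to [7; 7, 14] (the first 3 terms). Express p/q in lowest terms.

707/99

Build up convergents one term at a time:
a_0 = 7: 7/1
a_1 = 7: 50/7
a_2 = 14: 707/99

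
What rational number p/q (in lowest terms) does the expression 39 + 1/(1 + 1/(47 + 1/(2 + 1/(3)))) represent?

13553/339

Start with 3.
2 + 1/(3/1) = 2 + 1/3 = 7/3
47 + 1/(7/3) = 47 + 3/7 = 332/7
1 + 1/(332/7) = 1 + 7/332 = 339/332
39 + 1/(339/332) = 39 + 332/339 = 13553/339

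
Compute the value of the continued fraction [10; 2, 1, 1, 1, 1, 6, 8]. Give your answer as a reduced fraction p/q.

Work from the innermost term outward:
Start with 8.
6 + 1/(8/1) = 6 + 1/8 = 49/8
1 + 1/(49/8) = 1 + 8/49 = 57/49
1 + 1/(57/49) = 1 + 49/57 = 106/57
1 + 1/(106/57) = 1 + 57/106 = 163/106
1 + 1/(163/106) = 1 + 106/163 = 269/163
2 + 1/(269/163) = 2 + 163/269 = 701/269
10 + 1/(701/269) = 10 + 269/701 = 7279/701

7279/701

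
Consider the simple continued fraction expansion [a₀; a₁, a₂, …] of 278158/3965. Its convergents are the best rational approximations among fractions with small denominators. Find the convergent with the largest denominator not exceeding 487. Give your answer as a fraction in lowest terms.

List convergents until the denominator exceeds the bound:
a_0 = 70: 70/1  (≤ bound)
a_1 = 6: 421/6  (≤ bound)
a_2 = 1: 491/7  (≤ bound)
a_3 = 1: 912/13  (≤ bound)
a_4 = 11: 10523/150  (≤ bound)
a_5 = 5: 53527/763  (> 487, stop)

10523/150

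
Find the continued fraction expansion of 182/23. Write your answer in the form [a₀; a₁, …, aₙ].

[7; 1, 10, 2]

Run the Euclidean algorithm, recording each quotient:
182 = 7·23 + 21, so a_0 = 7
23 = 1·21 + 2, so a_1 = 1
21 = 10·2 + 1, so a_2 = 10
2 = 2·1 + 0, so a_3 = 2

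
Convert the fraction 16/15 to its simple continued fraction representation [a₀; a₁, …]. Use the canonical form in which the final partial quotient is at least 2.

[1; 15]

Run the Euclidean algorithm, recording each quotient:
16 ÷ 15 → quotient 1, remainder 1
15 ÷ 1 → quotient 15, remainder 0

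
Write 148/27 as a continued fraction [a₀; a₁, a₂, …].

148 = 5·27 + 13, so a_0 = 5
27 = 2·13 + 1, so a_1 = 2
13 = 13·1 + 0, so a_2 = 13

[5; 2, 13]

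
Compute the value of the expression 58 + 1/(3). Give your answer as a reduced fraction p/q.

a_0 = 58: 58/1
a_1 = 3: 175/3

175/3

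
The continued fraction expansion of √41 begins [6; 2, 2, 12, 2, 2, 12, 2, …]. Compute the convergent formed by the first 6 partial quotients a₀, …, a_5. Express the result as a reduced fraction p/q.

Starting at the tail and folding back:
Start with 2.
2 + 1/(2/1) = 2 + 1/2 = 5/2
12 + 1/(5/2) = 12 + 2/5 = 62/5
2 + 1/(62/5) = 2 + 5/62 = 129/62
2 + 1/(129/62) = 2 + 62/129 = 320/129
6 + 1/(320/129) = 6 + 129/320 = 2049/320

2049/320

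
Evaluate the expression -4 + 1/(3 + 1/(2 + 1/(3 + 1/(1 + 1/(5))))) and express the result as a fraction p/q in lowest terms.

Starting at the tail and folding back:
Start with 5.
1 + 1/(5/1) = 1 + 1/5 = 6/5
3 + 1/(6/5) = 3 + 5/6 = 23/6
2 + 1/(23/6) = 2 + 6/23 = 52/23
3 + 1/(52/23) = 3 + 23/52 = 179/52
-4 + 1/(179/52) = -4 + 52/179 = -664/179

-664/179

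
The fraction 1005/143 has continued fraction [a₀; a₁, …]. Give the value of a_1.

1005 ÷ 143 → quotient 7, remainder 4
143 ÷ 4 → quotient 35, remainder 3

35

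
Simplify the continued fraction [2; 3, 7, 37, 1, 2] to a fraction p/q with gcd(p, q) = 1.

5784/2495

Build up convergents one term at a time:
a_0 = 2: 2/1
a_1 = 3: 7/3
a_2 = 7: 51/22
a_3 = 37: 1894/817
a_4 = 1: 1945/839
a_5 = 2: 5784/2495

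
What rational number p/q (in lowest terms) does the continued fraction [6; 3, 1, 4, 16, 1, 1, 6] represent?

25910/4137

Use the convergent recurrence hₖ = aₖ·hₖ₋₁ + hₖ₋₂ (and likewise for the denominators kₖ):
a_0 = 6: 6/1
a_1 = 3: 19/3
a_2 = 1: 25/4
a_3 = 4: 119/19
a_4 = 16: 1929/308
a_5 = 1: 2048/327
a_6 = 1: 3977/635
a_7 = 6: 25910/4137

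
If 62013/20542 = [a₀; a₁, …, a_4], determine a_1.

53

62013 ÷ 20542 → quotient 3, remainder 387
20542 ÷ 387 → quotient 53, remainder 31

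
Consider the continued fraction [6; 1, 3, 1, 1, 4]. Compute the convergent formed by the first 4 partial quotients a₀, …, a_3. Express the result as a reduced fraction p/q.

Start with 1.
3 + 1/(1/1) = 3 + 1/1 = 4/1
1 + 1/(4/1) = 1 + 1/4 = 5/4
6 + 1/(5/4) = 6 + 4/5 = 34/5

34/5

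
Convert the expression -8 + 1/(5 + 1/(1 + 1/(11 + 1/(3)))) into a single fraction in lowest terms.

-1715/219

Build up convergents one term at a time:
a_0 = -8: -8/1
a_1 = 5: -39/5
a_2 = 1: -47/6
a_3 = 11: -556/71
a_4 = 3: -1715/219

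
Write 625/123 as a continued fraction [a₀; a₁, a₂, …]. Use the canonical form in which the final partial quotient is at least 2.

[5; 12, 3, 3]

⌊625/123⌋ = 5, remainder 10
⌊123/10⌋ = 12, remainder 3
⌊10/3⌋ = 3, remainder 1
⌊3/1⌋ = 3, remainder 0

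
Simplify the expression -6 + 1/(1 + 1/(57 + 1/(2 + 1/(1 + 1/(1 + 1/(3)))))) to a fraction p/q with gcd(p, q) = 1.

Collapse the nested fraction from the inside out:
Start with 3.
1 + 1/(3/1) = 1 + 1/3 = 4/3
1 + 1/(4/3) = 1 + 3/4 = 7/4
2 + 1/(7/4) = 2 + 4/7 = 18/7
57 + 1/(18/7) = 57 + 7/18 = 1033/18
1 + 1/(1033/18) = 1 + 18/1033 = 1051/1033
-6 + 1/(1051/1033) = -6 + 1033/1051 = -5273/1051

-5273/1051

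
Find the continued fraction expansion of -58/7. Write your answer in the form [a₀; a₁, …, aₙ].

[-9; 1, 2, 2]

⌊-58/7⌋ = -9, remainder 5
⌊7/5⌋ = 1, remainder 2
⌊5/2⌋ = 2, remainder 1
⌊2/1⌋ = 2, remainder 0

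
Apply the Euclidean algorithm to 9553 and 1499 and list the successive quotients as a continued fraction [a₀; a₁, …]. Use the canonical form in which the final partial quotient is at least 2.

[6; 2, 1, 2, 7, 8, 3]

Repeatedly divide and take the remainder:
⌊9553/1499⌋ = 6, remainder 559
⌊1499/559⌋ = 2, remainder 381
⌊559/381⌋ = 1, remainder 178
⌊381/178⌋ = 2, remainder 25
⌊178/25⌋ = 7, remainder 3
⌊25/3⌋ = 8, remainder 1
⌊3/1⌋ = 3, remainder 0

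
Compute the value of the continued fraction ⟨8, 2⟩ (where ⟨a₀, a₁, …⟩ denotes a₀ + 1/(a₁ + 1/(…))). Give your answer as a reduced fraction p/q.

17/2

Build up convergents one term at a time:
a_0 = 8: 8/1
a_1 = 2: 17/2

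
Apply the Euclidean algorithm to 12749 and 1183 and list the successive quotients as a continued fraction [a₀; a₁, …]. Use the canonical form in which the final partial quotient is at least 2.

Apply division with remainder until the remainder is 0:
12749 ÷ 1183 → quotient 10, remainder 919
1183 ÷ 919 → quotient 1, remainder 264
919 ÷ 264 → quotient 3, remainder 127
264 ÷ 127 → quotient 2, remainder 10
127 ÷ 10 → quotient 12, remainder 7
10 ÷ 7 → quotient 1, remainder 3
7 ÷ 3 → quotient 2, remainder 1
3 ÷ 1 → quotient 3, remainder 0

[10; 1, 3, 2, 12, 1, 2, 3]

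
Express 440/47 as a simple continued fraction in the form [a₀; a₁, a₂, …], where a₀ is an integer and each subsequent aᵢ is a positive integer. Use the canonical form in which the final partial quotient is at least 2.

[9; 2, 1, 3, 4]

⌊440/47⌋ = 9, remainder 17
⌊47/17⌋ = 2, remainder 13
⌊17/13⌋ = 1, remainder 4
⌊13/4⌋ = 3, remainder 1
⌊4/1⌋ = 4, remainder 0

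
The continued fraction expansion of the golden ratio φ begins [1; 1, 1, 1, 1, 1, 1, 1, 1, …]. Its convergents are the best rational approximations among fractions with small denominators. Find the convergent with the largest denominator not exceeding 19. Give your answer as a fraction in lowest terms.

a_0 = 1: 1/1  (≤ bound)
a_1 = 1: 2/1  (≤ bound)
a_2 = 1: 3/2  (≤ bound)
a_3 = 1: 5/3  (≤ bound)
a_4 = 1: 8/5  (≤ bound)
a_5 = 1: 13/8  (≤ bound)
a_6 = 1: 21/13  (≤ bound)
a_7 = 1: 34/21  (> 19, stop)

21/13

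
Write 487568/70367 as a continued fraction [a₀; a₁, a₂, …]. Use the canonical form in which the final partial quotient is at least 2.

[6; 1, 13, 14, 5, 1, 58]

487568 = 6·70367 + 65366, so a_0 = 6
70367 = 1·65366 + 5001, so a_1 = 1
65366 = 13·5001 + 353, so a_2 = 13
5001 = 14·353 + 59, so a_3 = 14
353 = 5·59 + 58, so a_4 = 5
59 = 1·58 + 1, so a_5 = 1
58 = 58·1 + 0, so a_6 = 58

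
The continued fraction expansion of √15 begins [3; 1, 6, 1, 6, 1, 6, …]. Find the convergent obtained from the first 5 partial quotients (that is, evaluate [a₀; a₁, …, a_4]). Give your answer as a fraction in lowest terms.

a_0 = 3: 3/1
a_1 = 1: 4/1
a_2 = 6: 27/7
a_3 = 1: 31/8
a_4 = 6: 213/55

213/55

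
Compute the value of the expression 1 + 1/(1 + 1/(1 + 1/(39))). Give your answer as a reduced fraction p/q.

119/79

Start with 39.
1 + 1/(39/1) = 1 + 1/39 = 40/39
1 + 1/(40/39) = 1 + 39/40 = 79/40
1 + 1/(79/40) = 1 + 40/79 = 119/79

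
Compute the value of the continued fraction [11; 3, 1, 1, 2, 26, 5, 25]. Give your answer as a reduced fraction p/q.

680057/60300

Start with 25.
5 + 1/(25/1) = 5 + 1/25 = 126/25
26 + 1/(126/25) = 26 + 25/126 = 3301/126
2 + 1/(3301/126) = 2 + 126/3301 = 6728/3301
1 + 1/(6728/3301) = 1 + 3301/6728 = 10029/6728
1 + 1/(10029/6728) = 1 + 6728/10029 = 16757/10029
3 + 1/(16757/10029) = 3 + 10029/16757 = 60300/16757
11 + 1/(60300/16757) = 11 + 16757/60300 = 680057/60300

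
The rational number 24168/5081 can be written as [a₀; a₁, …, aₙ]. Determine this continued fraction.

[4; 1, 3, 9, 3, 3, 13]

Apply division with remainder until the remainder is 0:
⌊24168/5081⌋ = 4, remainder 3844
⌊5081/3844⌋ = 1, remainder 1237
⌊3844/1237⌋ = 3, remainder 133
⌊1237/133⌋ = 9, remainder 40
⌊133/40⌋ = 3, remainder 13
⌊40/13⌋ = 3, remainder 1
⌊13/1⌋ = 13, remainder 0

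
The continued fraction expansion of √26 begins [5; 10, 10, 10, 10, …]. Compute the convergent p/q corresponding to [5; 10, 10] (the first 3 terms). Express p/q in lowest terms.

515/101

Start with 10.
10 + 1/(10/1) = 10 + 1/10 = 101/10
5 + 1/(101/10) = 5 + 10/101 = 515/101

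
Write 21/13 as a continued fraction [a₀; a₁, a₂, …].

[1; 1, 1, 1, 1, 2]

21 ÷ 13 → quotient 1, remainder 8
13 ÷ 8 → quotient 1, remainder 5
8 ÷ 5 → quotient 1, remainder 3
5 ÷ 3 → quotient 1, remainder 2
3 ÷ 2 → quotient 1, remainder 1
2 ÷ 1 → quotient 2, remainder 0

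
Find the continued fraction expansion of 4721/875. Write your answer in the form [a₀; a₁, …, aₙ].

[5; 2, 1, 1, 8, 6, 1, 2]

Repeatedly divide and take the remainder:
4721 ÷ 875 → quotient 5, remainder 346
875 ÷ 346 → quotient 2, remainder 183
346 ÷ 183 → quotient 1, remainder 163
183 ÷ 163 → quotient 1, remainder 20
163 ÷ 20 → quotient 8, remainder 3
20 ÷ 3 → quotient 6, remainder 2
3 ÷ 2 → quotient 1, remainder 1
2 ÷ 1 → quotient 2, remainder 0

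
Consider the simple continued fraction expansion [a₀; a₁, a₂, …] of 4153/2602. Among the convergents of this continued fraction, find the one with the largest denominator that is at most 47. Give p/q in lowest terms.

List convergents until the denominator exceeds the bound:
a_0 = 1: 1/1  (≤ bound)
a_1 = 1: 2/1  (≤ bound)
a_2 = 1: 3/2  (≤ bound)
a_3 = 2: 8/5  (≤ bound)
a_4 = 9: 75/47  (≤ bound)
a_5 = 1: 83/52  (> 47, stop)

75/47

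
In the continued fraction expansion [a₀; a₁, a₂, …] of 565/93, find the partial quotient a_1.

565 = 6·93 + 7, so a_0 = 6
93 = 13·7 + 2, so a_1 = 13

13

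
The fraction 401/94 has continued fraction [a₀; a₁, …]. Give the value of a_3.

Apply division with remainder until the remainder is 0:
401 ÷ 94 → quotient 4, remainder 25
94 ÷ 25 → quotient 3, remainder 19
25 ÷ 19 → quotient 1, remainder 6
19 ÷ 6 → quotient 3, remainder 1

3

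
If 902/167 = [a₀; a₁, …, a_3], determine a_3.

⌊902/167⌋ = 5, remainder 67
⌊167/67⌋ = 2, remainder 33
⌊67/33⌋ = 2, remainder 1
⌊33/1⌋ = 33, remainder 0

33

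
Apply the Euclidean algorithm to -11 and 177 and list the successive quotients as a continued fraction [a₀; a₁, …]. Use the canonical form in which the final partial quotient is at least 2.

[-1; 1, 15, 11]

⌊-11/177⌋ = -1, remainder 166
⌊177/166⌋ = 1, remainder 11
⌊166/11⌋ = 15, remainder 1
⌊11/1⌋ = 11, remainder 0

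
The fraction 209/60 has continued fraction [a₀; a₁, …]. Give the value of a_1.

209 ÷ 60 → quotient 3, remainder 29
60 ÷ 29 → quotient 2, remainder 2

2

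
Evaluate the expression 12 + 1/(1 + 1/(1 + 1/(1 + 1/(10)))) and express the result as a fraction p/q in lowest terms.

405/32

a_0 = 12: 12/1
a_1 = 1: 13/1
a_2 = 1: 25/2
a_3 = 1: 38/3
a_4 = 10: 405/32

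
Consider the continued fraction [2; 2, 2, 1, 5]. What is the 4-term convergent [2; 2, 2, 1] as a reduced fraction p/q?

17/7

a_0 = 2: 2/1
a_1 = 2: 5/2
a_2 = 2: 12/5
a_3 = 1: 17/7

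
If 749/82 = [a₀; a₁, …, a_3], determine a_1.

7

749 ÷ 82 → quotient 9, remainder 11
82 ÷ 11 → quotient 7, remainder 5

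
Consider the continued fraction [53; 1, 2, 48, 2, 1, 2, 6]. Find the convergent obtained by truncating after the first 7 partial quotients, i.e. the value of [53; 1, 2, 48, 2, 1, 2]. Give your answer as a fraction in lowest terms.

a_0 = 53: 53/1
a_1 = 1: 54/1
a_2 = 2: 161/3
a_3 = 48: 7782/145
a_4 = 2: 15725/293
a_5 = 1: 23507/438
a_6 = 2: 62739/1169

62739/1169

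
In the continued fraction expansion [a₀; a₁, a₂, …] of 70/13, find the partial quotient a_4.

70 = 5·13 + 5, so a_0 = 5
13 = 2·5 + 3, so a_1 = 2
5 = 1·3 + 2, so a_2 = 1
3 = 1·2 + 1, so a_3 = 1
2 = 2·1 + 0, so a_4 = 2

2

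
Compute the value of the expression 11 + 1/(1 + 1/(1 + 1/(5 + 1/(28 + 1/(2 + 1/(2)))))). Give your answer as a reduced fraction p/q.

Start with 2.
2 + 1/(2/1) = 2 + 1/2 = 5/2
28 + 1/(5/2) = 28 + 2/5 = 142/5
5 + 1/(142/5) = 5 + 5/142 = 715/142
1 + 1/(715/142) = 1 + 142/715 = 857/715
1 + 1/(857/715) = 1 + 715/857 = 1572/857
11 + 1/(1572/857) = 11 + 857/1572 = 18149/1572

18149/1572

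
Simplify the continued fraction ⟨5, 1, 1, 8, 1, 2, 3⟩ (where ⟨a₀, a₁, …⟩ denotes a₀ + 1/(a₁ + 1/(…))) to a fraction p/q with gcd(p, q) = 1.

Start with 3.
2 + 1/(3/1) = 2 + 1/3 = 7/3
1 + 1/(7/3) = 1 + 3/7 = 10/7
8 + 1/(10/7) = 8 + 7/10 = 87/10
1 + 1/(87/10) = 1 + 10/87 = 97/87
1 + 1/(97/87) = 1 + 87/97 = 184/97
5 + 1/(184/97) = 5 + 97/184 = 1017/184

1017/184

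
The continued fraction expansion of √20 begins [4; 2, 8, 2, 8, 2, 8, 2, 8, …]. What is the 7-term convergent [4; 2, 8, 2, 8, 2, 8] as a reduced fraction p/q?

a_0 = 4: 4/1
a_1 = 2: 9/2
a_2 = 8: 76/17
a_3 = 2: 161/36
a_4 = 8: 1364/305
a_5 = 2: 2889/646
a_6 = 8: 24476/5473

24476/5473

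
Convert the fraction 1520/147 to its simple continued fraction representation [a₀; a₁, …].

[10; 2, 1, 15, 1, 2]

⌊1520/147⌋ = 10, remainder 50
⌊147/50⌋ = 2, remainder 47
⌊50/47⌋ = 1, remainder 3
⌊47/3⌋ = 15, remainder 2
⌊3/2⌋ = 1, remainder 1
⌊2/1⌋ = 2, remainder 0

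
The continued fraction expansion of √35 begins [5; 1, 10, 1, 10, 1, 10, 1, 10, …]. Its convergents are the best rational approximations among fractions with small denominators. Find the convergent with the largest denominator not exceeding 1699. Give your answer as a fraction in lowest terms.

a_0 = 5: 5/1  (≤ bound)
a_1 = 1: 6/1  (≤ bound)
a_2 = 10: 65/11  (≤ bound)
a_3 = 1: 71/12  (≤ bound)
a_4 = 10: 775/131  (≤ bound)
a_5 = 1: 846/143  (≤ bound)
a_6 = 10: 9235/1561  (≤ bound)
a_7 = 1: 10081/1704  (> 1699, stop)

9235/1561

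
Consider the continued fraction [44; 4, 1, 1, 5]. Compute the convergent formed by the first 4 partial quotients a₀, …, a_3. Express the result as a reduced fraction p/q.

398/9

Use the convergent recurrence hₖ = aₖ·hₖ₋₁ + hₖ₋₂ (and likewise for the denominators kₖ):
a_0 = 44: 44/1
a_1 = 4: 177/4
a_2 = 1: 221/5
a_3 = 1: 398/9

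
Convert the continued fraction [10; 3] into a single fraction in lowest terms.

a_0 = 10: 10/1
a_1 = 3: 31/3

31/3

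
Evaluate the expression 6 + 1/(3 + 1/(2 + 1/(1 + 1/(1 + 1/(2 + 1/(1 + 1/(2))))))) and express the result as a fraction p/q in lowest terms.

Compute successive convergents:
a_0 = 6: 6/1
a_1 = 3: 19/3
a_2 = 2: 44/7
a_3 = 1: 63/10
a_4 = 1: 107/17
a_5 = 2: 277/44
a_6 = 1: 384/61
a_7 = 2: 1045/166

1045/166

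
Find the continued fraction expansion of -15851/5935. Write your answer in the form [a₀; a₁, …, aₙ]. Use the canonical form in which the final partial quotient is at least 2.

Repeatedly divide and take the remainder:
-15851 = -3·5935 + 1954, so a_0 = -3
5935 = 3·1954 + 73, so a_1 = 3
1954 = 26·73 + 56, so a_2 = 26
73 = 1·56 + 17, so a_3 = 1
56 = 3·17 + 5, so a_4 = 3
17 = 3·5 + 2, so a_5 = 3
5 = 2·2 + 1, so a_6 = 2
2 = 2·1 + 0, so a_7 = 2

[-3; 3, 26, 1, 3, 3, 2, 2]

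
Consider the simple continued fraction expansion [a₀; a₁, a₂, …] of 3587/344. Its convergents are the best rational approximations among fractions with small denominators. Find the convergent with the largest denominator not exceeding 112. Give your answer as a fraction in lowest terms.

a_0 = 10: 10/1  (≤ bound)
a_1 = 2: 21/2  (≤ bound)
a_2 = 2: 52/5  (≤ bound)
a_3 = 1: 73/7  (≤ bound)
a_4 = 15: 1147/110  (≤ bound)
a_5 = 1: 1220/117  (> 112, stop)

1147/110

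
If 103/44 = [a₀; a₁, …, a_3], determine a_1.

Run the Euclidean algorithm, recording each quotient:
103 = 2·44 + 15, so a_0 = 2
44 = 2·15 + 14, so a_1 = 2

2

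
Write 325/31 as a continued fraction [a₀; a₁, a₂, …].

Run the Euclidean algorithm, recording each quotient:
325 ÷ 31 → quotient 10, remainder 15
31 ÷ 15 → quotient 2, remainder 1
15 ÷ 1 → quotient 15, remainder 0

[10; 2, 15]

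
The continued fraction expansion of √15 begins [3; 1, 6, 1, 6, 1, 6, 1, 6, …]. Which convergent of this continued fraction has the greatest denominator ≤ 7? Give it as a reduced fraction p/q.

List convergents until the denominator exceeds the bound:
a_0 = 3: 3/1  (≤ bound)
a_1 = 1: 4/1  (≤ bound)
a_2 = 6: 27/7  (≤ bound)
a_3 = 1: 31/8  (> 7, stop)

27/7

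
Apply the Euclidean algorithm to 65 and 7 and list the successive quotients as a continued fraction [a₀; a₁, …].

[9; 3, 2]

Apply division with remainder until the remainder is 0:
65 ÷ 7 → quotient 9, remainder 2
7 ÷ 2 → quotient 3, remainder 1
2 ÷ 1 → quotient 2, remainder 0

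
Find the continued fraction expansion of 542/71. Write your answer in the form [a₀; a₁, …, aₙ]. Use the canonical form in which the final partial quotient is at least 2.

Apply division with remainder until the remainder is 0:
542 ÷ 71 → quotient 7, remainder 45
71 ÷ 45 → quotient 1, remainder 26
45 ÷ 26 → quotient 1, remainder 19
26 ÷ 19 → quotient 1, remainder 7
19 ÷ 7 → quotient 2, remainder 5
7 ÷ 5 → quotient 1, remainder 2
5 ÷ 2 → quotient 2, remainder 1
2 ÷ 1 → quotient 2, remainder 0

[7; 1, 1, 1, 2, 1, 2, 2]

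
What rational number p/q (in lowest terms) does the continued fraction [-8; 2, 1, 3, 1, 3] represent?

a_0 = -8: -8/1
a_1 = 2: -15/2
a_2 = 1: -23/3
a_3 = 3: -84/11
a_4 = 1: -107/14
a_5 = 3: -405/53

-405/53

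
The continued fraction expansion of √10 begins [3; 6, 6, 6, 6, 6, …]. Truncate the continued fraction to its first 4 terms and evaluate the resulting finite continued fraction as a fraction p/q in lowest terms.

721/228

a_0 = 3: 3/1
a_1 = 6: 19/6
a_2 = 6: 117/37
a_3 = 6: 721/228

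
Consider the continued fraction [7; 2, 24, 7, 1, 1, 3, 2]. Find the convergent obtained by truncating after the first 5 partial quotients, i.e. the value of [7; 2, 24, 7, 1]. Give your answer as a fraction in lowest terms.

Start with 1.
7 + 1/(1/1) = 7 + 1/1 = 8/1
24 + 1/(8/1) = 24 + 1/8 = 193/8
2 + 1/(193/8) = 2 + 8/193 = 394/193
7 + 1/(394/193) = 7 + 193/394 = 2951/394

2951/394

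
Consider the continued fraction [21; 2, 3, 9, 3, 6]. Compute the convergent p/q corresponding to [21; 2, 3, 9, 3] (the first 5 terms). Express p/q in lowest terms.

Starting at the tail and folding back:
Start with 3.
9 + 1/(3/1) = 9 + 1/3 = 28/3
3 + 1/(28/3) = 3 + 3/28 = 87/28
2 + 1/(87/28) = 2 + 28/87 = 202/87
21 + 1/(202/87) = 21 + 87/202 = 4329/202

4329/202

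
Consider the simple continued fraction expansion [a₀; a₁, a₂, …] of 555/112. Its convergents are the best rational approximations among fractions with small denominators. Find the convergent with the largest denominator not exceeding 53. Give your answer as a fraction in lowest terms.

a_0 = 4: 4/1  (≤ bound)
a_1 = 1: 5/1  (≤ bound)
a_2 = 21: 109/22  (≤ bound)
a_3 = 2: 223/45  (≤ bound)
a_4 = 2: 555/112  (> 53, stop)

223/45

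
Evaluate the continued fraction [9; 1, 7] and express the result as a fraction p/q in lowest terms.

Start with 7.
1 + 1/(7/1) = 1 + 1/7 = 8/7
9 + 1/(8/7) = 9 + 7/8 = 79/8

79/8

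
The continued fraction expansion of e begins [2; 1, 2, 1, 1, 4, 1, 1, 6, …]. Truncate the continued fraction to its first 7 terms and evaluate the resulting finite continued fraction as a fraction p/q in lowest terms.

a_0 = 2: 2/1
a_1 = 1: 3/1
a_2 = 2: 8/3
a_3 = 1: 11/4
a_4 = 1: 19/7
a_5 = 4: 87/32
a_6 = 1: 106/39

106/39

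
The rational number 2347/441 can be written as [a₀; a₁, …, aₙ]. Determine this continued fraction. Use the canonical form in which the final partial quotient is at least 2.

[5; 3, 9, 2, 7]

2347 = 5·441 + 142, so a_0 = 5
441 = 3·142 + 15, so a_1 = 3
142 = 9·15 + 7, so a_2 = 9
15 = 2·7 + 1, so a_3 = 2
7 = 7·1 + 0, so a_4 = 7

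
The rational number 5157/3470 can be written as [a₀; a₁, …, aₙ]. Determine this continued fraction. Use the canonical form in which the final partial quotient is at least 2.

Apply division with remainder until the remainder is 0:
5157 = 1·3470 + 1687, so a_0 = 1
3470 = 2·1687 + 96, so a_1 = 2
1687 = 17·96 + 55, so a_2 = 17
96 = 1·55 + 41, so a_3 = 1
55 = 1·41 + 14, so a_4 = 1
41 = 2·14 + 13, so a_5 = 2
14 = 1·13 + 1, so a_6 = 1
13 = 13·1 + 0, so a_7 = 13

[1; 2, 17, 1, 1, 2, 1, 13]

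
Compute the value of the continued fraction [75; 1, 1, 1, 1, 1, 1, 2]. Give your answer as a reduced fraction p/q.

2571/34

Starting at the tail and folding back:
Start with 2.
1 + 1/(2/1) = 1 + 1/2 = 3/2
1 + 1/(3/2) = 1 + 2/3 = 5/3
1 + 1/(5/3) = 1 + 3/5 = 8/5
1 + 1/(8/5) = 1 + 5/8 = 13/8
1 + 1/(13/8) = 1 + 8/13 = 21/13
1 + 1/(21/13) = 1 + 13/21 = 34/21
75 + 1/(34/21) = 75 + 21/34 = 2571/34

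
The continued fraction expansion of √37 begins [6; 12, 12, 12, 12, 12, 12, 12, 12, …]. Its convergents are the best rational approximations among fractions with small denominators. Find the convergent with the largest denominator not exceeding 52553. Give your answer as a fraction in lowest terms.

128766/21169

a_0 = 6: 6/1  (≤ bound)
a_1 = 12: 73/12  (≤ bound)
a_2 = 12: 882/145  (≤ bound)
a_3 = 12: 10657/1752  (≤ bound)
a_4 = 12: 128766/21169  (≤ bound)
a_5 = 12: 1555849/255780  (> 52553, stop)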